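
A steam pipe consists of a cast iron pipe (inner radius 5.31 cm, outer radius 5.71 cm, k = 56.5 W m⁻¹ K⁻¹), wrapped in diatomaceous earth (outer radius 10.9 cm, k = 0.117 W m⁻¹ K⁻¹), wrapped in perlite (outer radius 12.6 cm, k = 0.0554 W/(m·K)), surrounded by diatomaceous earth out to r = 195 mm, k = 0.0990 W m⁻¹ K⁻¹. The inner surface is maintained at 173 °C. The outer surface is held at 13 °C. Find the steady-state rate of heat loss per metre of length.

Series thermal resistances, inner to outer:
  R'_cast iron = ln(0.0571/0.0531)/(2πk) = 0.07263/(2π·56.5) = 2.046×10^-4 m·K/W
  R'_diatomaceous earth = ln(0.109/0.0571)/(2πk) = 0.6465/(2π·0.117) = 0.8795 m·K/W
  R'_perlite = ln(0.126/0.109)/(2πk) = 0.1449/(2π·0.0554) = 0.4164 m·K/W
  R'_diatomaceous earth = ln(0.195/0.126)/(2πk) = 0.4367/(2π·0.0990) = 0.7021 m·K/W
ΣR = 2.046×10^-4 + 0.8795 + 0.4164 + 0.7021 = 1.998 m·K/W
Q' = ΔT/ΣR = (173 °C − 13 °C)/1.998 = 80.1 W/m

Q' = 80.1 W/m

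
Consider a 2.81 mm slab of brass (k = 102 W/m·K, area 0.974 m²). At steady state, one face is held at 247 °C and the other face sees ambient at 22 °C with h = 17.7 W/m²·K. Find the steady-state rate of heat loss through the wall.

Treat each layer as a resistance in series:
  R_brass = L/(kA) = 0.00281/(102·0.974) = 2.828×10^-5 K/W
  R_conv,out = 1/(hA) = 1/(17.7·0.974) = 0.05801 K/W
ΣR = 2.828×10^-5 + 0.05801 = 0.05804 K/W
Q = ΔT/ΣR = (247 °C − 22 °C)/0.05804 = 3880 W

Q = 3.88 kW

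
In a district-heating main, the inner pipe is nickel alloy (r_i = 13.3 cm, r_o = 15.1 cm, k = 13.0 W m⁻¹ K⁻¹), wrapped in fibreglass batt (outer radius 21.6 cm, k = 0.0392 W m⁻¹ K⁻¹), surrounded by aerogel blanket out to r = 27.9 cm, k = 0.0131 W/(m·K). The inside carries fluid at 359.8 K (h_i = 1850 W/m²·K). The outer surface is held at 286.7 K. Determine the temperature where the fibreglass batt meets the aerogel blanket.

T = 336.5 K

Treat each layer as a resistance in series:
  R'_conv,in = 1/(2πr h) = 1/(2π·0.133·1850) = 6.468×10^-4 m·K/W
  R'_nickel alloy = ln(0.151/0.133)/(2πk) = 0.1269/(2π·13.0) = 0.001554 m·K/W
  R'_fibreglass batt = ln(0.216/0.151)/(2πk) = 0.3580/(2π·0.0392) = 1.454 m·K/W
  R'_aerogel blanket = ln(0.279/0.216)/(2πk) = 0.2559/(2π·0.0131) = 3.109 m·K/W
ΣR = 6.468×10^-4 + 0.001554 + 1.454 + 3.109 = 4.565 m·K/W
Q' = ΔT/ΣR = (359.8 K − 286.7 K)/4.565 = 16.01 W/m
From the inner boundary to the fibreglass batt/aerogel blanket interface, ΣR_partial = 1.456 m·K/W.
T_interface = T_in − Q'·ΣR_partial = 359.8 K − (16.01)(1.456) = 336.5 K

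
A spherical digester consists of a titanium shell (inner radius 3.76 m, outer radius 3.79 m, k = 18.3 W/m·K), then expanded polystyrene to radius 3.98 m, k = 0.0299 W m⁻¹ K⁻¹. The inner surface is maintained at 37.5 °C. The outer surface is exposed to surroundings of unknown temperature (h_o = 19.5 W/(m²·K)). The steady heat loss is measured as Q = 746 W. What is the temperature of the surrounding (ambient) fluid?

Sum the resistances:
  R_titanium = (1/3.76 − 1/3.79)/(4πk) = 0.002105/(4π·18.3) = 9.154×10^-6 K/W
  R_expanded polystyrene = (1/3.79 − 1/3.98)/(4πk) = 0.01260/(4π·0.0299) = 0.03352 K/W
  R_conv,out = 1/(4πr²h) = 1/(4π·3.98²·19.5) = 2.576×10^-4 K/W
ΣR = 0.03379 K/W
ΔT = Q·ΣR = 746 × 0.03379 = 25.21 K
Heat flows outward, so T_out = T_in − ΔT = 37.5 − 25.21 = 12.3 °C

T_out = 12.3 °C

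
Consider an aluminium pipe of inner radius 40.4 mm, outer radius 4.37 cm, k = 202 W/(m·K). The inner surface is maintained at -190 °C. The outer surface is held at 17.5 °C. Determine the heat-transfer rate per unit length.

Q' = 2πk·ΔT/ln(r₂/r₁) = 2π × 202 × 207.5 / ln(0.0437/0.0404) = 3.35×10^6 W/m

Q' = 3350 kW/m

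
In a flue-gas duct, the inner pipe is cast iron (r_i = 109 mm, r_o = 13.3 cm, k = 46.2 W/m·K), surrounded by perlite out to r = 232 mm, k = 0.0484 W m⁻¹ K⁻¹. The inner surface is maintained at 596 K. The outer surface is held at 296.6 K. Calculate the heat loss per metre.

Q' = 164 W/m

Resistance network (inner→outer):
  R'_cast iron = ln(0.133/0.109)/(2πk) = 0.1990/(2π·46.2) = 6.855×10^-4 m·K/W
  R'_perlite = ln(0.232/0.133)/(2πk) = 0.5564/(2π·0.0484) = 1.830 m·K/W
ΣR = 6.855×10^-4 + 1.830 = 1.831 m·K/W
Q' = ΔT/ΣR = (596 K − 296.6 K)/1.831 = 164 W/m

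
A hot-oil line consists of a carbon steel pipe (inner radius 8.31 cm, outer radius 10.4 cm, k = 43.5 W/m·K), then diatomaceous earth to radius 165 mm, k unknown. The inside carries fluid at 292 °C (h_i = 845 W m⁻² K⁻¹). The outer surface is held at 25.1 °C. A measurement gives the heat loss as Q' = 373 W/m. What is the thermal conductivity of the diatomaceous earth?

k = 0.103 W/m·K

ΣR = ΔT/Q' = |292 − 25.1|/373 = 0.7155 m·K/W
Known resistances:
  R'_conv,in = 1/(2πr h) = 1/(2π·0.0831·845) = 0.002267 m·K/W
  R'_carbon steel = ln(0.104/0.0831)/(2πk) = 0.2243/(2π·43.5) = 8.208×10^-4 m·K/W
R_diatomaceous earth = ΣR − ΣR_known = 0.7155 − 0.003088 = 0.7124 m·K/W
ln(r₂/r₁)/(2πk) = 0.7124 ⇒ k = 0.4616/(2π·0.7124) = 0.103 W/m·K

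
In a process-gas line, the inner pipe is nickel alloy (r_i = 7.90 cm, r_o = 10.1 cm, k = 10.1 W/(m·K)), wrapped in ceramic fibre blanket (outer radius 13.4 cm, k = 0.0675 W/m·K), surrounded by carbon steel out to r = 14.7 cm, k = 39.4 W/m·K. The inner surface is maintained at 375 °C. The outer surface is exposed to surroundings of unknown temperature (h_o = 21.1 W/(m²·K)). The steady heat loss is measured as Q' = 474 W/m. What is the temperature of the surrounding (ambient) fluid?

T_out = 32.7 °C

Sum the resistances:
  R'_nickel alloy = ln(0.101/0.0790)/(2πk) = 0.2457/(2π·10.1) = 0.003871 m·K/W
  R'_ceramic fibre blanket = ln(0.134/0.101)/(2πk) = 0.2827/(2π·0.0675) = 0.6666 m·K/W
  R'_carbon steel = ln(0.147/0.134)/(2πk) = 0.09259/(2π·39.4) = 3.740×10^-4 m·K/W
  R'_conv,out = 1/(2πr h) = 1/(2π·0.147·21.1) = 0.05131 m·K/W
ΣR = 0.7222 m·K/W
ΔT = Q'·ΣR = 474 × 0.7222 = 342.3 K
Heat flows outward, so T_out = T_in − ΔT = 375 − 342.3 = 32.7 °C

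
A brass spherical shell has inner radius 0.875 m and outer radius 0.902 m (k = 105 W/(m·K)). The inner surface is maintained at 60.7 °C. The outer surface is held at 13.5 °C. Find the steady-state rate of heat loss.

Q = 1.82×10^6 W

Q = 4πk·ΔT/(1/r₁ − 1/r₂) = 4π × 105 × 47.2 / (1/0.875 − 1/0.902) = 1.82×10^6 W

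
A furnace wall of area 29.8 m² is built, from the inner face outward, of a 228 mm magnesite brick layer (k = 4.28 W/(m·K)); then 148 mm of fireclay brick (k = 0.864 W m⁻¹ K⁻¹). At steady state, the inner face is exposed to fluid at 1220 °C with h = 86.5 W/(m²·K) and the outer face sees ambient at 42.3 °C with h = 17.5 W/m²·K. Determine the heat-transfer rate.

Q = 1.20×10^5 W

Treat each layer as a resistance in series:
  R_conv,in = 1/(hA) = 1/(86.5·29.8) = 3.879×10^-4 K/W
  R_magnesite brick = L/(kA) = 0.228/(4.28·29.8) = 0.001788 K/W
  R_fireclay brick = L/(kA) = 0.148/(0.864·29.8) = 0.005748 K/W
  R_conv,out = 1/(hA) = 1/(17.5·29.8) = 0.001918 K/W
ΣR = 3.879×10^-4 + 0.001788 + 0.005748 + 0.001918 = 0.009842 K/W
Q = ΔT/ΣR = (1220 °C − 42.3 °C)/0.009842 = 1.20×10^5 W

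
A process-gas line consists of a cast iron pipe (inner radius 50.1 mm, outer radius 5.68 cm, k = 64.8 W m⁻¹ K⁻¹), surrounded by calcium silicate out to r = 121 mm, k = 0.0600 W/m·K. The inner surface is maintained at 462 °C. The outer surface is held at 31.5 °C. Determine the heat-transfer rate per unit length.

Q' = 215 W/m

Resistance network (inner→outer):
  R'_cast iron = ln(0.0568/0.0501)/(2πk) = 0.1255/(2π·64.8) = 3.083×10^-4 m·K/W
  R'_calcium silicate = ln(0.121/0.0568)/(2πk) = 0.7563/(2π·0.0600) = 2.006 m·K/W
ΣR = 3.083×10^-4 + 2.006 = 2.006 m·K/W
Q' = ΔT/ΣR = (462 °C − 31.5 °C)/2.006 = 215 W/m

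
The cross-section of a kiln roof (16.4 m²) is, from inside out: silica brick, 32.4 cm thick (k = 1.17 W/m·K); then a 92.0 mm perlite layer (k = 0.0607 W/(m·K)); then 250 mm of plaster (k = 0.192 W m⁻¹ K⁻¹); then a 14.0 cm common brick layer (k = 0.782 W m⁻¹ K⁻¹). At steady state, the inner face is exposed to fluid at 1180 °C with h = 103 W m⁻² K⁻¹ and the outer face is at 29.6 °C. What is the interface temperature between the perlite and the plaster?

T = 549 °C

Treat each layer as a resistance in series:
  R_conv,in = 1/(hA) = 1/(103·16.4) = 5.920×10^-4 K/W
  R_silica brick = L/(kA) = 0.324/(1.17·16.4) = 0.01689 K/W
  R_perlite = L/(kA) = 0.0920/(0.0607·16.4) = 0.09242 K/W
  R_plaster = L/(kA) = 0.250/(0.192·16.4) = 0.07940 K/W
  R_common brick = L/(kA) = 0.140/(0.782·16.4) = 0.01092 K/W
ΣR = 5.920×10^-4 + 0.01689 + 0.09242 + 0.07940 + 0.01092 = 0.2002 K/W
Q = ΔT/ΣR = (1180 °C − 29.6 °C)/0.2002 = 5746 W
From the inner boundary to the perlite/plaster interface, ΣR_partial = 0.1099 K/W.
T_interface = T_in − Q·ΣR_partial = 1180 °C − (5746)(0.1099) = 549 °C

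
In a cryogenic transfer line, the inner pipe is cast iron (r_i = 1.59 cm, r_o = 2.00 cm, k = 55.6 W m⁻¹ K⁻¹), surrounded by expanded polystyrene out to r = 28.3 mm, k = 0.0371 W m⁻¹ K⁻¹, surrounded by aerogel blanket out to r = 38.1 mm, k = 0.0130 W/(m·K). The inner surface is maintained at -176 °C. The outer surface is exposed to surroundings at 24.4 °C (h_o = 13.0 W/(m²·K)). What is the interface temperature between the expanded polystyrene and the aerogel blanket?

T = -121 °C

Series thermal resistances, inner to outer:
  R'_cast iron = ln(0.0200/0.0159)/(2πk) = 0.2294/(2π·55.6) = 6.567×10^-4 m·K/W
  R'_expanded polystyrene = ln(0.0283/0.0200)/(2πk) = 0.3471/(2π·0.0371) = 1.489 m·K/W
  R'_aerogel blanket = ln(0.0381/0.0283)/(2πk) = 0.2974/(2π·0.0130) = 3.640 m·K/W
  R'_conv,out = 1/(2πr h) = 1/(2π·0.0381·13.0) = 0.3213 m·K/W
ΣR = 6.567×10^-4 + 1.489 + 3.640 + 0.3213 = 5.451 m·K/W
Q' = ΔT/ΣR = (-176 °C − 24.4 °C)/5.451 = -36.76 W/m
From the inner boundary to the expanded polystyrene/aerogel blanket interface, ΣR_partial = 1.490 m·K/W.
T_interface = T_in − Q'·ΣR_partial = -176 °C − (-36.76)(1.490) = -121 °C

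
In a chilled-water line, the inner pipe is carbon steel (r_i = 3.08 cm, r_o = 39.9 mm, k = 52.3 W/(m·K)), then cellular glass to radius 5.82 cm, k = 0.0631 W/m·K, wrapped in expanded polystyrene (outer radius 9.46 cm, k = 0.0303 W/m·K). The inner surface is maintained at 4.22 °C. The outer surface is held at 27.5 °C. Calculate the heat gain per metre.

Q' = 6.64 W/m

Treat each layer as a resistance in series:
  R'_carbon steel = ln(0.0399/0.0308)/(2πk) = 0.2589/(2π·52.3) = 7.877×10^-4 m·K/W
  R'_cellular glass = ln(0.0582/0.0399)/(2πk) = 0.3775/(2π·0.0631) = 0.9522 m·K/W
  R'_expanded polystyrene = ln(0.0946/0.0582)/(2πk) = 0.4858/(2π·0.0303) = 2.552 m·K/W
ΣR = 7.877×10^-4 + 0.9522 + 2.552 = 3.505 m·K/W
Q' = ΔT/ΣR = (4.22 °C − 27.5 °C)/3.505 = -6.64 W/m
(Negative Q' ⇒ heat flows inward; heat gain = 6.64 W/m.)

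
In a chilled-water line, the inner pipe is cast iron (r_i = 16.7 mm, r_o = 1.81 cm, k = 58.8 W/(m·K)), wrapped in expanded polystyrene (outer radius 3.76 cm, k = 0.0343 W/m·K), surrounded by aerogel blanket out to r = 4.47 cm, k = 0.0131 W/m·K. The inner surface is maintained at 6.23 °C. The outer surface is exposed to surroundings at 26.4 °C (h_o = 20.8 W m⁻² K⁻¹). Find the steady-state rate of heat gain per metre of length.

Series thermal resistances, inner to outer:
  R'_cast iron = ln(0.0181/0.0167)/(2πk) = 0.08050/(2π·58.8) = 2.179×10^-4 m·K/W
  R'_expanded polystyrene = ln(0.0376/0.0181)/(2πk) = 0.7311/(2π·0.0343) = 3.392 m·K/W
  R'_aerogel blanket = ln(0.0447/0.0376)/(2πk) = 0.1730/(2π·0.0131) = 2.101 m·K/W
  R'_conv,out = 1/(2πr h) = 1/(2π·0.0447·20.8) = 0.1712 m·K/W
ΣR = 2.179×10^-4 + 3.392 + 2.101 + 0.1712 = 5.664 m·K/W
Q' = ΔT/ΣR = (6.23 °C − 26.4 °C)/5.664 = -3.56 W/m
(Negative Q' ⇒ heat flows inward; heat gain = 3.56 W/m.)

Q' = 3.56 W/m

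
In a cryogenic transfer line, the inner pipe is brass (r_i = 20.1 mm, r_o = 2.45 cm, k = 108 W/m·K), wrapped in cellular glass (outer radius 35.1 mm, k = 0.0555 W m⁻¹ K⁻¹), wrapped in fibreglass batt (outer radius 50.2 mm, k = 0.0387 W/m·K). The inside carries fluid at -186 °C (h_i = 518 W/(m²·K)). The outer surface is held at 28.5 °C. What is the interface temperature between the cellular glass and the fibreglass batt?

Resistance network (inner→outer):
  R'_conv,in = 1/(2πr h) = 1/(2π·0.0201·518) = 0.01529 m·K/W
  R'_brass = ln(0.0245/0.0201)/(2πk) = 0.1980/(2π·108) = 2.917×10^-4 m·K/W
  R'_cellular glass = ln(0.0351/0.0245)/(2πk) = 0.3595/(2π·0.0555) = 1.031 m·K/W
  R'_fibreglass batt = ln(0.0502/0.0351)/(2πk) = 0.3578/(2π·0.0387) = 1.472 m·K/W
ΣR = 0.01529 + 2.917×10^-4 + 1.031 + 1.472 = 2.519 m·K/W
Q' = ΔT/ΣR = (-186 °C − 28.5 °C)/2.519 = -85.15 W/m
From the inner boundary to the cellular glass/fibreglass batt interface, ΣR_partial = 1.047 m·K/W.
T_interface = T_in − Q'·ΣR_partial = -186 °C − (-85.15)(1.047) = -96.8 °C

T = -96.8 °C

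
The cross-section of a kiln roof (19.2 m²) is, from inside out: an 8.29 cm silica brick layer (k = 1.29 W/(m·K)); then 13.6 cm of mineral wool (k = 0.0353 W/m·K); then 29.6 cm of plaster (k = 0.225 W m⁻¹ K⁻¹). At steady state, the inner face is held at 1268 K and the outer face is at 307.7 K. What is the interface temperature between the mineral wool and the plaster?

Treat each layer as a resistance in series:
  R_silica brick = L/(kA) = 0.0829/(1.29·19.2) = 0.003347 K/W
  R_mineral wool = L/(kA) = 0.136/(0.0353·19.2) = 0.2007 K/W
  R_plaster = L/(kA) = 0.296/(0.225·19.2) = 0.06852 K/W
ΣR = 0.003347 + 0.2007 + 0.06852 = 0.2726 K/W
Q = ΔT/ΣR = (1268 K − 307.7 K)/0.2726 = 3523 W
From the inner boundary to the mineral wool/plaster interface, ΣR_partial = 0.2040 K/W.
T_interface = T_in − Q·ΣR_partial = 1268 K − (3523)(0.2040) = 549 K

T = 549 K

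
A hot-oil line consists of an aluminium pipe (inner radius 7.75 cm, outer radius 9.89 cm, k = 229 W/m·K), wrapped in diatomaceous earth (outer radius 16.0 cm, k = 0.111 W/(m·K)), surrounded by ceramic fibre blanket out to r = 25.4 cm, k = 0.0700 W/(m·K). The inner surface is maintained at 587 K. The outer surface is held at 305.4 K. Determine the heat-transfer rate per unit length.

Q' = 162 W/m

Resistance network (inner→outer):
  R'_aluminium = ln(0.0989/0.0775)/(2πk) = 0.2438/(2π·229) = 1.695×10^-4 m·K/W
  R'_diatomaceous earth = ln(0.160/0.0989)/(2πk) = 0.4811/(2π·0.111) = 0.6898 m·K/W
  R'_ceramic fibre blanket = ln(0.254/0.160)/(2πk) = 0.4622/(2π·0.0700) = 1.051 m·K/W
ΣR = 1.695×10^-4 + 0.6898 + 1.051 = 1.741 m·K/W
Q' = ΔT/ΣR = (587 K − 305.4 K)/1.741 = 162 W/m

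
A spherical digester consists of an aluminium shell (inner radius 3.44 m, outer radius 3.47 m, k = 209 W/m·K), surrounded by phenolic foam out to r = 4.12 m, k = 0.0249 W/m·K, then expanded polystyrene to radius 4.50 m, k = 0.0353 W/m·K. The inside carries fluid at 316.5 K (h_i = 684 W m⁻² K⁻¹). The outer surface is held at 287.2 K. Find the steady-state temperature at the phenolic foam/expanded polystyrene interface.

T = 294.3 K

Series thermal resistances, inner to outer:
  R_conv,in = 1/(4πr²h) = 1/(4π·3.44²·684) = 9.831×10^-6 K/W
  R_aluminium = (1/3.44 − 1/3.47)/(4πk) = 0.002513/(4π·209) = 9.569×10^-7 K/W
  R_phenolic foam = (1/3.47 − 1/4.12)/(4πk) = 0.04547/(4π·0.0249) = 0.1453 K/W
  R_expanded polystyrene = (1/4.12 − 1/4.50)/(4πk) = 0.02050/(4π·0.0353) = 0.04621 K/W
ΣR = 9.831×10^-6 + 9.569×10^-7 + 0.1453 + 0.04621 = 0.1915 K/W
Q = ΔT/ΣR = (316.5 K − 287.2 K)/0.1915 = 153.0 W
From the inner boundary to the phenolic foam/expanded polystyrene interface, ΣR_partial = 0.1453 K/W.
T_interface = T_in − Q·ΣR_partial = 316.5 K − (153.0)(0.1453) = 294.3 K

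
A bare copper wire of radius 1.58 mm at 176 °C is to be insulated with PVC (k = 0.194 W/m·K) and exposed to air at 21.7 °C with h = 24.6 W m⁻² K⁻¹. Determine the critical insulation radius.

r_cr = 0.789 cm

For a cylinder, r_cr = k_ins/h = 0.194/24.6 = 0.00789 m = 0.789 cm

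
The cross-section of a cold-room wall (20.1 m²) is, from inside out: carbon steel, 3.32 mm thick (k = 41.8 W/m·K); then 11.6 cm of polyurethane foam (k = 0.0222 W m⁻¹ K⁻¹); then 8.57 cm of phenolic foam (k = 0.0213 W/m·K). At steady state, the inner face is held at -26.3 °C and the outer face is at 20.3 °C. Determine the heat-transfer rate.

Q = 101 W

Resistance network (inner→outer):
  R_carbon steel = L/(kA) = 0.00332/(41.8·20.1) = 3.952×10^-6 K/W
  R_polyurethane foam = L/(kA) = 0.116/(0.0222·20.1) = 0.2600 K/W
  R_phenolic foam = L/(kA) = 0.0857/(0.0213·20.1) = 0.2002 K/W
ΣR = 3.952×10^-6 + 0.2600 + 0.2002 = 0.4602 K/W
Q = ΔT/ΣR = (-26.3 °C − 20.3 °C)/0.4602 = -101 W
(Negative Q ⇒ heat flows inward; heat gain = 101 W.)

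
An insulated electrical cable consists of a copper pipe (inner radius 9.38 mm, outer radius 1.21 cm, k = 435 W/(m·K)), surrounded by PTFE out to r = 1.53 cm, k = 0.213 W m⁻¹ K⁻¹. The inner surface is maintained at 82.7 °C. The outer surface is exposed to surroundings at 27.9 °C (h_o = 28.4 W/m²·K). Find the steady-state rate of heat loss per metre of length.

Q' = 101 W/m

Series thermal resistances, inner to outer:
  R'_copper = ln(0.0121/0.00938)/(2πk) = 0.2546/(2π·435) = 9.316×10^-5 m·K/W
  R'_PTFE = ln(0.0153/0.0121)/(2πk) = 0.2346/(2π·0.213) = 0.1753 m·K/W
  R'_conv,out = 1/(2πr h) = 1/(2π·0.0153·28.4) = 0.3663 m·K/W
ΣR = 9.316×10^-5 + 0.1753 + 0.3663 = 0.5417 m·K/W
Q' = ΔT/ΣR = (82.7 °C − 27.9 °C)/0.5417 = 101 W/m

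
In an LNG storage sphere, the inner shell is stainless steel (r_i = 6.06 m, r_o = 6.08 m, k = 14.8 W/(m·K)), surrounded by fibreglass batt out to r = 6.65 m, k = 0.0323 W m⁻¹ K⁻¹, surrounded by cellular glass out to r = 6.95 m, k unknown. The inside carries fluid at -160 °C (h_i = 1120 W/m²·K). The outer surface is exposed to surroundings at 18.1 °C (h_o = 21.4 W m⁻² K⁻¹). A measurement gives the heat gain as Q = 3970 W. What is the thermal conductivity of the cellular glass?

k = 0.0514 W/m·K

ΣR = ΔT/Q = |-160 − 18.1|/3970 = 0.04486 K/W
Known resistances:
  R_conv,in = 1/(4πr²h) = 1/(4π·6.06²·1120) = 1.935×10^-6 K/W
  R_stainless steel = (1/6.06 − 1/6.08)/(4πk) = 5.428×10^-4/(4π·14.8) = 2.919×10^-6 K/W
  R_fibreglass batt = (1/6.08 − 1/6.65)/(4πk) = 0.01410/(4π·0.0323) = 0.03473 K/W
  R_conv,out = 1/(4πr²h) = 1/(4π·6.95²·21.4) = 7.699×10^-5 K/W
R_cellular glass = ΣR − ΣR_known = 0.04486 − 0.03481 = 0.01005 K/W
(1/r₁−1/r₂)/(4πk) = 0.01005 ⇒ k = 0.006491/(4π·0.01005) = 0.0514 W/m·K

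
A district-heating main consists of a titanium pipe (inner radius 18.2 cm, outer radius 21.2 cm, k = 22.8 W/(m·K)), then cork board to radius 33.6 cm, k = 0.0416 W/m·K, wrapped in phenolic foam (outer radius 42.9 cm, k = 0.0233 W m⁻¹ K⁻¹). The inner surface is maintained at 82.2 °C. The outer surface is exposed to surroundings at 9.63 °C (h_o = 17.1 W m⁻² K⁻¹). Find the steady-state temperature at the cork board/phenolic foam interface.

Resistance network (inner→outer):
  R'_titanium = ln(0.212/0.182)/(2πk) = 0.1526/(2π·22.8) = 0.001065 m·K/W
  R'_cork board = ln(0.336/0.212)/(2πk) = 0.4605/(2π·0.0416) = 1.762 m·K/W
  R'_phenolic foam = ln(0.429/0.336)/(2πk) = 0.2443/(2π·0.0233) = 1.669 m·K/W
  R'_conv,out = 1/(2πr h) = 1/(2π·0.429·17.1) = 0.02170 m·K/W
ΣR = 0.001065 + 1.762 + 1.669 + 0.02170 = 3.454 m·K/W
Q' = ΔT/ΣR = (82.2 °C − 9.63 °C)/3.454 = 21.01 W/m
From the inner boundary to the cork board/phenolic foam interface, ΣR_partial = 1.763 m·K/W.
T_interface = T_in − Q'·ΣR_partial = 82.2 °C − (21.01)(1.763) = 45.2 °C

T = 45.2 °C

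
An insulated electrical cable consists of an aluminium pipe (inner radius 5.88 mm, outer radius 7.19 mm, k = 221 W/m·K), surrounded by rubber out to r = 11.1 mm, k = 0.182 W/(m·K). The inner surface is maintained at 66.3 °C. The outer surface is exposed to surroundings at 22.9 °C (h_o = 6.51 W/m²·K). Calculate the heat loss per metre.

Series thermal resistances, inner to outer:
  R'_aluminium = ln(0.00719/0.00588)/(2πk) = 0.2011/(2π·221) = 1.448×10^-4 m·K/W
  R'_rubber = ln(0.0111/0.00719)/(2πk) = 0.4343/(2π·0.182) = 0.3797 m·K/W
  R'_conv,out = 1/(2πr h) = 1/(2π·0.0111·6.51) = 2.203 m·K/W
ΣR = 1.448×10^-4 + 0.3797 + 2.203 = 2.583 m·K/W
Q' = ΔT/ΣR = (66.3 °C − 22.9 °C)/2.583 = 16.8 W/m

Q' = 16.8 W/m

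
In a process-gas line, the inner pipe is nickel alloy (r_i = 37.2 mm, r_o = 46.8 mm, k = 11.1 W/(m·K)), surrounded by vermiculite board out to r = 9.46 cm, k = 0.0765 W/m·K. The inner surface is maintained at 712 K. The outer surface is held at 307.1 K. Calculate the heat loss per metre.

Treat each layer as a resistance in series:
  R'_nickel alloy = ln(0.0468/0.0372)/(2πk) = 0.2296/(2π·11.1) = 0.003292 m·K/W
  R'_vermiculite board = ln(0.0946/0.0468)/(2πk) = 0.7038/(2π·0.0765) = 1.464 m·K/W
ΣR = 0.003292 + 1.464 = 1.467 m·K/W
Q' = ΔT/ΣR = (712 K − 307.1 K)/1.467 = 276 W/m

Q' = 276 W/m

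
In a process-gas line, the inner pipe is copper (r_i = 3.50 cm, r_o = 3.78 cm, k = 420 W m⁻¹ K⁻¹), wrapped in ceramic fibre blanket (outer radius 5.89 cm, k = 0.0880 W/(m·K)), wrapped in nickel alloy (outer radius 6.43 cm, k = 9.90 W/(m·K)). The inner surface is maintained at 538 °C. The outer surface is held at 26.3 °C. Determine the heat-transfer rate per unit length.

Q' = 637 W/m

Treat each layer as a resistance in series:
  R'_copper = ln(0.0378/0.0350)/(2πk) = 0.07696/(2π·420) = 2.916×10^-5 m·K/W
  R'_ceramic fibre blanket = ln(0.0589/0.0378)/(2πk) = 0.4435/(2π·0.0880) = 0.8022 m·K/W
  R'_nickel alloy = ln(0.0643/0.0589)/(2πk) = 0.08772/(2π·9.90) = 0.001410 m·K/W
ΣR = 2.916×10^-5 + 0.8022 + 0.001410 = 0.8036 m·K/W
Q' = ΔT/ΣR = (538 °C − 26.3 °C)/0.8036 = 637 W/m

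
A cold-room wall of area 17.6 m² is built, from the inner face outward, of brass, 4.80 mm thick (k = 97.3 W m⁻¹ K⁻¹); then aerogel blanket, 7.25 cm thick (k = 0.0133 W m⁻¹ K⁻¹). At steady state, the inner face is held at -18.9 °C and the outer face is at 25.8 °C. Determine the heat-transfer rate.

Treat each layer as a resistance in series:
  R_brass = L/(kA) = 0.00480/(97.3·17.6) = 2.803×10^-6 K/W
  R_aerogel blanket = L/(kA) = 0.0725/(0.0133·17.6) = 0.3097 K/W
ΣR = 2.803×10^-6 + 0.3097 = 0.3097 K/W
Q = ΔT/ΣR = (-18.9 °C − 25.8 °C)/0.3097 = -144 W
(Negative Q ⇒ heat flows inward; heat gain = 144 W.)

Q = 144 W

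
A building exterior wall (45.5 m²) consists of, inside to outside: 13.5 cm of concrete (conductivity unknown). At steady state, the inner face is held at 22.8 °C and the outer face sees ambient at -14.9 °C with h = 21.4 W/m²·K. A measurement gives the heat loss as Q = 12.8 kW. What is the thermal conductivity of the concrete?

k = 1.55 W/m·K

ΣR = ΔT/Q = |22.8 − -14.9|/12800 = 0.002945 K/W
Known resistances:
  R_conv,out = 1/(hA) = 1/(21.4·45.5) = 0.001027 K/W
R_concrete = ΣR − ΣR_known = 0.002945 − 0.001027 = 0.001918 K/W
L/(kA) = 0.001918 ⇒ k = 0.135/(0.001918·45.5) = 1.55 W/m·K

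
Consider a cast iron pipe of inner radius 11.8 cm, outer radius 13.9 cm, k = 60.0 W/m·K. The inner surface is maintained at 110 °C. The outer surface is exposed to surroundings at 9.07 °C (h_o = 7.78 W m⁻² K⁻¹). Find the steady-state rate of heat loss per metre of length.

Resistance network (inner→outer):
  R'_cast iron = ln(0.139/0.118)/(2πk) = 0.1638/(2π·60.0) = 4.345×10^-4 m·K/W
  R'_conv,out = 1/(2πr h) = 1/(2π·0.139·7.78) = 0.1472 m·K/W
ΣR = 4.345×10^-4 + 0.1472 = 0.1476 m·K/W
Q' = ΔT/ΣR = (110 °C − 9.07 °C)/0.1476 = 684 W/m

Q' = 684 W/m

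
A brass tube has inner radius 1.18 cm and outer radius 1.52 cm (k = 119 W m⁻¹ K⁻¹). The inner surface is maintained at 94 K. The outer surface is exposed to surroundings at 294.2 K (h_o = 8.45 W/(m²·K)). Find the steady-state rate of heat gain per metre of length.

Q' = 162 W/m

Treat each layer as a resistance in series:
  R'_brass = ln(0.0152/0.0118)/(2πk) = 0.2532/(2π·119) = 3.386×10^-4 m·K/W
  R'_conv,out = 1/(2πr h) = 1/(2π·0.0152·8.45) = 1.239 m·K/W
ΣR = 3.386×10^-4 + 1.239 = 1.239 m·K/W
Q' = ΔT/ΣR = (94 K − 294.2 K)/1.239 = -162 W/m
(Negative Q' ⇒ heat flows inward; heat gain = 162 W/m.)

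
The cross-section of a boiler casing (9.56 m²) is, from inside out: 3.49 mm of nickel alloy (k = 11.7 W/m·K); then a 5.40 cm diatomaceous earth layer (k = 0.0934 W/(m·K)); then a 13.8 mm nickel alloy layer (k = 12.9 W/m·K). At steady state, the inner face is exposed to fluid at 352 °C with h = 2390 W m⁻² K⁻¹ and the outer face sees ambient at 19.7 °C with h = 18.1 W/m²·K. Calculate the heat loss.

Q = 5000 W

Series thermal resistances, inner to outer:
  R_conv,in = 1/(hA) = 1/(2390·9.56) = 4.377×10^-5 K/W
  R_nickel alloy = L/(kA) = 0.00349/(11.7·9.56) = 3.120×10^-5 K/W
  R_diatomaceous earth = L/(kA) = 0.0540/(0.0934·9.56) = 0.06048 K/W
  R_nickel alloy = L/(kA) = 0.0138/(12.9·9.56) = 1.119×10^-4 K/W
  R_conv,out = 1/(hA) = 1/(18.1·9.56) = 0.005779 K/W
ΣR = 4.377×10^-5 + 3.120×10^-5 + 0.06048 + 1.119×10^-4 + 0.005779 = 0.06645 K/W
Q = ΔT/ΣR = (352 °C − 19.7 °C)/0.06645 = 5000 W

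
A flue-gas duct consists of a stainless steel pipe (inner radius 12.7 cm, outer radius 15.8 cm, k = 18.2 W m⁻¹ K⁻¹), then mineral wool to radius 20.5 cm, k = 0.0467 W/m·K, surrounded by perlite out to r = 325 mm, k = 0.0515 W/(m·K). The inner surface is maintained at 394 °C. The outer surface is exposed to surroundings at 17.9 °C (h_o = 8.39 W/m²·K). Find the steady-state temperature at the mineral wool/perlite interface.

Resistance network (inner→outer):
  R'_stainless steel = ln(0.158/0.127)/(2πk) = 0.2184/(2π·18.2) = 0.001910 m·K/W
  R'_mineral wool = ln(0.205/0.158)/(2πk) = 0.2604/(2π·0.0467) = 0.8875 m·K/W
  R'_perlite = ln(0.325/0.205)/(2πk) = 0.4608/(2π·0.0515) = 1.424 m·K/W
  R'_conv,out = 1/(2πr h) = 1/(2π·0.325·8.39) = 0.05837 m·K/W
ΣR = 0.001910 + 0.8875 + 1.424 + 0.05837 = 2.372 m·K/W
Q' = ΔT/ΣR = (394 °C − 17.9 °C)/2.372 = 158.6 W/m
From the inner boundary to the mineral wool/perlite interface, ΣR_partial = 0.8894 m·K/W.
T_interface = T_in − Q'·ΣR_partial = 394 °C − (158.6)(0.8894) = 253 °C

T = 253 °C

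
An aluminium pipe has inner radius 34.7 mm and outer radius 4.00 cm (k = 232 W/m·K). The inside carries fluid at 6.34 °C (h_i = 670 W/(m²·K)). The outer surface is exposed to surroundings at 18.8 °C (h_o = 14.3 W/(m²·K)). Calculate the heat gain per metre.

Treat each layer as a resistance in series:
  R'_conv,in = 1/(2πr h) = 1/(2π·0.0347·670) = 0.006846 m·K/W
  R'_aluminium = ln(0.0400/0.0347)/(2πk) = 0.1421/(2π·232) = 9.751×10^-5 m·K/W
  R'_conv,out = 1/(2πr h) = 1/(2π·0.0400·14.3) = 0.2782 m·K/W
ΣR = 0.006846 + 9.751×10^-5 + 0.2782 = 0.2851 m·K/W
Q' = ΔT/ΣR = (6.34 °C − 18.8 °C)/0.2851 = -43.7 W/m
(Negative Q' ⇒ heat flows inward; heat gain = 43.7 W/m.)

Q' = 43.7 W/m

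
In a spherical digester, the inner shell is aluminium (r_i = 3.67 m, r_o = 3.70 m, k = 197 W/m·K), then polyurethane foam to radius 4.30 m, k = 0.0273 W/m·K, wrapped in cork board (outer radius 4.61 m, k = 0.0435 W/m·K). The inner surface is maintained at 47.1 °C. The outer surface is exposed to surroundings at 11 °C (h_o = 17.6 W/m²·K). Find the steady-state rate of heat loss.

Series thermal resistances, inner to outer:
  R_aluminium = (1/3.67 − 1/3.70)/(4πk) = 0.002209/(4π·197) = 8.924×10^-7 K/W
  R_polyurethane foam = (1/3.70 − 1/4.30)/(4πk) = 0.03771/(4π·0.0273) = 0.1099 K/W
  R_cork board = (1/4.30 − 1/4.61)/(4πk) = 0.01564/(4π·0.0435) = 0.02861 K/W
  R_conv,out = 1/(4πr²h) = 1/(4π·4.61²·17.6) = 2.128×10^-4 K/W
ΣR = 8.924×10^-7 + 0.1099 + 0.02861 + 2.128×10^-4 = 0.1387 K/W
Q = ΔT/ΣR = (47.1 °C − 11 °C)/0.1387 = 260 W

Q = 260 W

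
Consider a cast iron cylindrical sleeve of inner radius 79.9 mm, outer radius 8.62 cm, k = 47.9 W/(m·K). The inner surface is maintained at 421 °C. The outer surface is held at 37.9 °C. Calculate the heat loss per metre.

Q' = 1520 kW/m

Q' = 2πk·ΔT/ln(r₂/r₁) = 2π × 47.9 × 383.1 / ln(0.0862/0.0799) = 1.52×10^6 W/m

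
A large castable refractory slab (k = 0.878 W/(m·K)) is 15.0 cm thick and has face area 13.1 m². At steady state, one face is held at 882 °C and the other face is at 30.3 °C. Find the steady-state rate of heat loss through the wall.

Q = 65.3 kW

Q = kA·ΔT/L = 0.878 × 13.1 × |882 °C − 30.3 °C| / 0.150 = 65300 W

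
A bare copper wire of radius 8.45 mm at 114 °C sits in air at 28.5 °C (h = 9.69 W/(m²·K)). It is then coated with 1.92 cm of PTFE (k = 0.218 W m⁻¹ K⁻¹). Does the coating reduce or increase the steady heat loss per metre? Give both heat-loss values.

Critical radius for a cylinder: r_cr = k/h = 0.0225 m = 2.25 cm.
Outer radius after coating: r₂ = 0.00845 + 0.0192 = 0.02765 m.
r₁ < r_cr < r₂: heat loss rises to a maximum at r_cr then falls. Whether the coating helps depends on whether Q(r₂) has dropped back below Q(r₁).
Bare: R = 1/(2πr₁h) = 1.944 m·K/W; Q = 85.5/1.944 = 44.0 W/m.
Coated: R = R_cond + R_conv = 1.459 m·K/W; Q = 85.5/1.459 = 58.6 W/m.

increases: 44.0 → 58.6 W/m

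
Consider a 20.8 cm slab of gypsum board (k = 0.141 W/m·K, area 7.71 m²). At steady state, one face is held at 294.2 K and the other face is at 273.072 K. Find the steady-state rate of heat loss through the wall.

Q = 110 W

Q = kA·ΔT/L = 0.141 × 7.71 × |294.2 K − 273.072 K| / 0.208 = 110 W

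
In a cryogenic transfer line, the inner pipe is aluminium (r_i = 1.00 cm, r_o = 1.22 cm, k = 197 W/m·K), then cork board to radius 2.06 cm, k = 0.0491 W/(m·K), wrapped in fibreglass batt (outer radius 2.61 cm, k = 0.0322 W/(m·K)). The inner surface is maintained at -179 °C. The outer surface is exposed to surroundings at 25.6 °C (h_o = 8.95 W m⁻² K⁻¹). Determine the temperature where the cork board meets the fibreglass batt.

Treat each layer as a resistance in series:
  R'_aluminium = ln(0.0122/0.0100)/(2πk) = 0.1989/(2π·197) = 1.607×10^-4 m·K/W
  R'_cork board = ln(0.0206/0.0122)/(2πk) = 0.5239/(2π·0.0491) = 1.698 m·K/W
  R'_fibreglass batt = ln(0.0261/0.0206)/(2πk) = 0.2366/(2π·0.0322) = 1.170 m·K/W
  R'_conv,out = 1/(2πr h) = 1/(2π·0.0261·8.95) = 0.6813 m·K/W
ΣR = 1.607×10^-4 + 1.698 + 1.170 + 0.6813 = 3.549 m·K/W
Q' = ΔT/ΣR = (-179 °C − 25.6 °C)/3.549 = -57.65 W/m
From the inner boundary to the cork board/fibreglass batt interface, ΣR_partial = 1.698 m·K/W.
T_interface = T_in − Q'·ΣR_partial = -179 °C − (-57.65)(1.698) = -81.1 °C

T = -81.1 °C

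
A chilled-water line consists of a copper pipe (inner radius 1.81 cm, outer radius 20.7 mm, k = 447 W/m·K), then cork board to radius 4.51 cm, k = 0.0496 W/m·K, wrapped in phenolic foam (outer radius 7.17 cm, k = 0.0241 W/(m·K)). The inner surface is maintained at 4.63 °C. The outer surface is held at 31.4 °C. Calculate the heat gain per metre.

Series thermal resistances, inner to outer:
  R'_copper = ln(0.0207/0.0181)/(2πk) = 0.1342/(2π·447) = 4.779×10^-5 m·K/W
  R'_cork board = ln(0.0451/0.0207)/(2πk) = 0.7787/(2π·0.0496) = 2.499 m·K/W
  R'_phenolic foam = ln(0.0717/0.0451)/(2πk) = 0.4636/(2π·0.0241) = 3.062 m·K/W
ΣR = 4.779×10^-5 + 2.499 + 3.062 = 5.561 m·K/W
Q' = ΔT/ΣR = (4.63 °C − 31.4 °C)/5.561 = -4.81 W/m
(Negative Q' ⇒ heat flows inward; heat gain = 4.81 W/m.)

Q' = 4.81 W/m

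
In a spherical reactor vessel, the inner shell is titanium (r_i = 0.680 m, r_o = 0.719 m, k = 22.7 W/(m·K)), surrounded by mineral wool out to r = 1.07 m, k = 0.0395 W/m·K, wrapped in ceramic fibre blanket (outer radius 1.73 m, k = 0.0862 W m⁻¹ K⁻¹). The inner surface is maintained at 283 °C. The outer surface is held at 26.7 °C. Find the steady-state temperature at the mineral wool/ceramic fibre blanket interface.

Resistance network (inner→outer):
  R_titanium = (1/0.680 − 1/0.719)/(4πk) = 0.07977/(4π·22.7) = 2.796×10^-4 K/W
  R_mineral wool = (1/0.719 − 1/1.07)/(4πk) = 0.4562/(4π·0.0395) = 0.9192 K/W
  R_ceramic fibre blanket = (1/1.07 − 1/1.73)/(4πk) = 0.3565/(4π·0.0862) = 0.3292 K/W
ΣR = 2.796×10^-4 + 0.9192 + 0.3292 = 1.249 K/W
Q = ΔT/ΣR = (283 °C − 26.7 °C)/1.249 = 205.2 W
From the inner boundary to the mineral wool/ceramic fibre blanket interface, ΣR_partial = 0.9195 K/W.
T_interface = T_in − Q·ΣR_partial = 283 °C − (205.2)(0.9195) = 94.3 °C

T = 94.3 °C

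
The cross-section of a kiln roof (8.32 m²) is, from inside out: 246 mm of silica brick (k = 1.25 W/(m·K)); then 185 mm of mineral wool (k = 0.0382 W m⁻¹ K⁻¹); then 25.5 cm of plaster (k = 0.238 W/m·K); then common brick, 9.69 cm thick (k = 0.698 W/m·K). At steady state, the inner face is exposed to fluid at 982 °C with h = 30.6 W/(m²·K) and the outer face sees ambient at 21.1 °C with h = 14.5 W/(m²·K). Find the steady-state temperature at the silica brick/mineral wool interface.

Series thermal resistances, inner to outer:
  R_conv,in = 1/(hA) = 1/(30.6·8.32) = 0.003928 K/W
  R_silica brick = L/(kA) = 0.246/(1.25·8.32) = 0.02365 K/W
  R_mineral wool = L/(kA) = 0.185/(0.0382·8.32) = 0.5821 K/W
  R_plaster = L/(kA) = 0.255/(0.238·8.32) = 0.1288 K/W
  R_common brick = L/(kA) = 0.0969/(0.698·8.32) = 0.01669 K/W
  R_conv,out = 1/(hA) = 1/(14.5·8.32) = 0.008289 K/W
ΣR = 0.003928 + 0.02365 + 0.5821 + 0.1288 + 0.01669 + 0.008289 = 0.7635 K/W
Q = ΔT/ΣR = (982 °C − 21.1 °C)/0.7635 = 1259 W
From the inner boundary to the silica brick/mineral wool interface, ΣR_partial = 0.02758 K/W.
T_interface = T_in − Q·ΣR_partial = 982 °C − (1259)(0.02758) = 947 °C

T = 947 °C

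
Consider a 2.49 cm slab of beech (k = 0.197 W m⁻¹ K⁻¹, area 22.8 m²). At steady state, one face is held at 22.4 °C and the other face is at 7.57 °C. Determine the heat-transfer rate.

Q = kA·ΔT/L = 0.197 × 22.8 × |22.4 °C − 7.57 °C| / 0.0249 = 2680 W

Q = 2.68 kW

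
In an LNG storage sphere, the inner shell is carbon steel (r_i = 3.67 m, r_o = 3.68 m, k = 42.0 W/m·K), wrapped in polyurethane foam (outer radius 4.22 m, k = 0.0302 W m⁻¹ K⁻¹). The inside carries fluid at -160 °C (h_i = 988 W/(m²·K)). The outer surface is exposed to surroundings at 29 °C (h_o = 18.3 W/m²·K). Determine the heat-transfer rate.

Treat each layer as a resistance in series:
  R_conv,in = 1/(4πr²h) = 1/(4π·3.67²·988) = 5.980×10^-6 K/W
  R_carbon steel = (1/3.67 − 1/3.68)/(4πk) = 7.404×10^-4/(4π·42.0) = 1.403×10^-6 K/W
  R_polyurethane foam = (1/3.68 − 1/4.22)/(4πk) = 0.03477/(4π·0.0302) = 0.09163 K/W
  R_conv,out = 1/(4πr²h) = 1/(4π·4.22²·18.3) = 2.442×10^-4 K/W
ΣR = 5.980×10^-6 + 1.403×10^-6 + 0.09163 + 2.442×10^-4 = 0.09188 K/W
Q = ΔT/ΣR = (-160 °C − 29 °C)/0.09188 = -2060 W
(Negative Q ⇒ heat flows inward; heat gain = 2060 W.)

Q = 2.06 kW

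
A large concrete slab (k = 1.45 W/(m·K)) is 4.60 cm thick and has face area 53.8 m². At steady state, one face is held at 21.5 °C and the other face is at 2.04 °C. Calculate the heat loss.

Q = kA·ΔT/L = 1.45 × 53.8 × |21.5 °C − 2.04 °C| / 0.0460 = 33000 W

Q = 33.0 kW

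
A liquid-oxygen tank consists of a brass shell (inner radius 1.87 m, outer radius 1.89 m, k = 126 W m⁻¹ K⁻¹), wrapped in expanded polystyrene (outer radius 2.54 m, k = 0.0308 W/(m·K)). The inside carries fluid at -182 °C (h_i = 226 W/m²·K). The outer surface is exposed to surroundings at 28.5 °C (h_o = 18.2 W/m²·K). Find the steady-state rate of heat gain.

Resistance network (inner→outer):
  R_conv,in = 1/(4πr²h) = 1/(4π·1.87²·226) = 1.007×10^-4 K/W
  R_brass = (1/1.87 − 1/1.89)/(4πk) = 0.005659/(4π·126) = 3.574×10^-6 K/W
  R_expanded polystyrene = (1/1.89 − 1/2.54)/(4πk) = 0.1354/(4π·0.0308) = 0.3498 K/W
  R_conv,out = 1/(4πr²h) = 1/(4π·2.54²·18.2) = 6.777×10^-4 K/W
ΣR = 1.007×10^-4 + 3.574×10^-6 + 0.3498 + 6.777×10^-4 = 0.3506 K/W
Q = ΔT/ΣR = (-182 °C − 28.5 °C)/0.3506 = -600 W
(Negative Q ⇒ heat flows inward; heat gain = 600 W.)

Q = 600 W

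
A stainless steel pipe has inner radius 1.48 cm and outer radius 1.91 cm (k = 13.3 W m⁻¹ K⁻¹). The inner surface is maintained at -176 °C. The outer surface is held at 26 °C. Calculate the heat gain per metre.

Q' = 2πk·ΔT/ln(r₂/r₁) = 2π × 13.3 × 202 / ln(0.0191/0.0148) = 66200 W/m

Q' = 66.2 kW/m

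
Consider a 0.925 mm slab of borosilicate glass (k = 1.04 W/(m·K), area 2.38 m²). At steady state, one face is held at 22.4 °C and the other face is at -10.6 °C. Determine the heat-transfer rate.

Q = kA·ΔT/L = 1.04 × 2.38 × |22.4 °C − -10.6 °C| / 9.25×10^-4 = 88300 W

Q = 88.3 kW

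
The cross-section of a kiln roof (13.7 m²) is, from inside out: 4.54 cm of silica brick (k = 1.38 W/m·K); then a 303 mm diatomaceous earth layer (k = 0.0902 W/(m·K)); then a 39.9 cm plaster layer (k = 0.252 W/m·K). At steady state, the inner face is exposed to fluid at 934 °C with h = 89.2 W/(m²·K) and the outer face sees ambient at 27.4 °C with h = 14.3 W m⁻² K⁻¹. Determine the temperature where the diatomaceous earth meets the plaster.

T = 324 °C

Resistance network (inner→outer):
  R_conv,in = 1/(hA) = 1/(89.2·13.7) = 8.183×10^-4 K/W
  R_silica brick = L/(kA) = 0.0454/(1.38·13.7) = 0.002401 K/W
  R_diatomaceous earth = L/(kA) = 0.303/(0.0902·13.7) = 0.2452 K/W
  R_plaster = L/(kA) = 0.399/(0.252·13.7) = 0.1156 K/W
  R_conv,out = 1/(hA) = 1/(14.3·13.7) = 0.005104 K/W
ΣR = 8.183×10^-4 + 0.002401 + 0.2452 + 0.1156 + 0.005104 = 0.3691 K/W
Q = ΔT/ΣR = (934 °C − 27.4 °C)/0.3691 = 2456 W
From the inner boundary to the diatomaceous earth/plaster interface, ΣR_partial = 0.2484 K/W.
T_interface = T_in − Q·ΣR_partial = 934 °C − (2456)(0.2484) = 324 °C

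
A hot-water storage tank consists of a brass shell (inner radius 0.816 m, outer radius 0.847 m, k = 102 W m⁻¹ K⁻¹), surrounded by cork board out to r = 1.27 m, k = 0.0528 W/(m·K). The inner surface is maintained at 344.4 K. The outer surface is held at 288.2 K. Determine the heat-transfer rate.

Treat each layer as a resistance in series:
  R_brass = (1/0.816 − 1/0.847)/(4πk) = 0.04485/(4π·102) = 3.499×10^-5 K/W
  R_cork board = (1/0.847 − 1/1.27)/(4πk) = 0.3932/(4π·0.0528) = 0.5927 K/W
ΣR = 3.499×10^-5 + 0.5927 = 0.5927 K/W
Q = ΔT/ΣR = (344.4 K − 288.2 K)/0.5927 = 94.8 W

Q = 94.8 W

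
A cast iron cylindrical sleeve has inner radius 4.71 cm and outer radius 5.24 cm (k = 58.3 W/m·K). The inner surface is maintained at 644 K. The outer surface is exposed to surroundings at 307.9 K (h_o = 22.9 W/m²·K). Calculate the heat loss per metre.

Treat each layer as a resistance in series:
  R'_cast iron = ln(0.0524/0.0471)/(2πk) = 0.1066/(2π·58.3) = 2.911×10^-4 m·K/W
  R'_conv,out = 1/(2πr h) = 1/(2π·0.0524·22.9) = 0.1326 m·K/W
ΣR = 2.911×10^-4 + 0.1326 = 0.1329 m·K/W
Q' = ΔT/ΣR = (644 K − 307.9 K)/0.1329 = 2530 W/m

Q' = 2.53 kW/m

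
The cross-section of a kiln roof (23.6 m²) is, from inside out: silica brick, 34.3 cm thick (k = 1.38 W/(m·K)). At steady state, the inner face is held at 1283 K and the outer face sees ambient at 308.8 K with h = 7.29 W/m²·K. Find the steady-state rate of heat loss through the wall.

Series thermal resistances, inner to outer:
  R_silica brick = L/(kA) = 0.343/(1.38·23.6) = 0.01053 K/W
  R_conv,out = 1/(hA) = 1/(7.29·23.6) = 0.005812 K/W
ΣR = 0.01053 + 0.005812 = 0.01634 K/W
Q = ΔT/ΣR = (1283 K − 308.8 K)/0.01634 = 59600 W

Q = 59.6 kW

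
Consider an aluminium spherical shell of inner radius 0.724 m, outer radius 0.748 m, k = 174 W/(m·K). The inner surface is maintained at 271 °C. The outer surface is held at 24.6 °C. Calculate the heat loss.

Q = 4πk·ΔT/(1/r₁ − 1/r₂) = 4π × 174 × 246.4 / (1/0.724 − 1/0.748) = 1.22×10^7 W

Q = 1.22×10^7 W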